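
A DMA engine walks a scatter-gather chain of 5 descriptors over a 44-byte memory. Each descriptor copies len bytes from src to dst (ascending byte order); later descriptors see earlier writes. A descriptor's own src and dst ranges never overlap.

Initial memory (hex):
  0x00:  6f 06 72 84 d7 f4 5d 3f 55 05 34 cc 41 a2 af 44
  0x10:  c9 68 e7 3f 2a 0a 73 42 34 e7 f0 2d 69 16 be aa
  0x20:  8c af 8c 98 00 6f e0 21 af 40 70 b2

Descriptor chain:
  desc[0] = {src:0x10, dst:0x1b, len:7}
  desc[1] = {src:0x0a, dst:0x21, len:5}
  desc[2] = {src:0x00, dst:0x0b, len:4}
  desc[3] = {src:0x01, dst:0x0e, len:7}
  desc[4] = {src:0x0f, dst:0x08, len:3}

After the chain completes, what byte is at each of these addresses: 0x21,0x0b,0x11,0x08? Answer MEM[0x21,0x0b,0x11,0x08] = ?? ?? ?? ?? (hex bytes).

  after D0: wrote 7B at 0x1b = c968e73f2a0a73
  after D1: wrote 5B at 0x21 = 34cc41a2af
  after D2: wrote 4B at 0x0b = 6f067284
  after D3: wrote 7B at 0x0e = 067284d7f45d3f
  after D4: wrote 3B at 0x08 = 7284d7
query mem[0x21]=0x34, mem[0x0b]=0x6f, mem[0x11]=0xd7, mem[0x08]=0x72

MEM[0x21,0x0b,0x11,0x08] = 34 6f d7 72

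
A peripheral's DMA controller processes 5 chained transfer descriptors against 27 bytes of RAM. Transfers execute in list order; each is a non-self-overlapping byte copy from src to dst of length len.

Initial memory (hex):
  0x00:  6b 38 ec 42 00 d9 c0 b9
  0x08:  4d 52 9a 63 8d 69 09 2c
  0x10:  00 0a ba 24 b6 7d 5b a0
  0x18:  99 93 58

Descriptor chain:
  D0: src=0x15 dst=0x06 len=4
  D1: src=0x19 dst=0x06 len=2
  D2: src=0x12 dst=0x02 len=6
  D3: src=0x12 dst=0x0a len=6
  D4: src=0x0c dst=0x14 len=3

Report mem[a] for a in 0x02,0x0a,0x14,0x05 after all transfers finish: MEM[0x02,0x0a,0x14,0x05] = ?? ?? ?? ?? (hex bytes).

MEM[0x02,0x0a,0x14,0x05] = ba ba b6 7d

  after D0: wrote 4B at 0x06 = 7d5ba099
  after D1: wrote 2B at 0x06 = 9358
  after D2: wrote 6B at 0x02 = ba24b67d5ba0
  after D3: wrote 6B at 0x0a = ba24b67d5ba0
  after D4: wrote 3B at 0x14 = b67d5b
query mem[0x02]=0xba, mem[0x0a]=0xba, mem[0x14]=0xb6, mem[0x05]=0x7d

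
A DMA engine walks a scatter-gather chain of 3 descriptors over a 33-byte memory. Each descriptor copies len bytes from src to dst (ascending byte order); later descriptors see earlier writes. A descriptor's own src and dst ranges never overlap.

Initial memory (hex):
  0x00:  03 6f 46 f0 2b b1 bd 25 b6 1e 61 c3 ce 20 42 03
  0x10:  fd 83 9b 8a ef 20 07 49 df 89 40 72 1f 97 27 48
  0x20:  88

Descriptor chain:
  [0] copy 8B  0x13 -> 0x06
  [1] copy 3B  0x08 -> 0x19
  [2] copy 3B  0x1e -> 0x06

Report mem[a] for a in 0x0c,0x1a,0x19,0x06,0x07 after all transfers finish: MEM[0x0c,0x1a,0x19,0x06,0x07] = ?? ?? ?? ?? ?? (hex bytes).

MEM[0x0c,0x1a,0x19,0x06,0x07] = 89 07 20 27 48

D0: mem[0x06..0x0d] <- [8a ef 20 07 49 df 89 40]
D1: mem[0x19..0x1b] <- [20 07 49]
D2: mem[0x06..0x08] <- [27 48 88]
query mem[0x0c]=0x89, mem[0x1a]=0x07, mem[0x19]=0x20, mem[0x06]=0x27, mem[0x07]=0x48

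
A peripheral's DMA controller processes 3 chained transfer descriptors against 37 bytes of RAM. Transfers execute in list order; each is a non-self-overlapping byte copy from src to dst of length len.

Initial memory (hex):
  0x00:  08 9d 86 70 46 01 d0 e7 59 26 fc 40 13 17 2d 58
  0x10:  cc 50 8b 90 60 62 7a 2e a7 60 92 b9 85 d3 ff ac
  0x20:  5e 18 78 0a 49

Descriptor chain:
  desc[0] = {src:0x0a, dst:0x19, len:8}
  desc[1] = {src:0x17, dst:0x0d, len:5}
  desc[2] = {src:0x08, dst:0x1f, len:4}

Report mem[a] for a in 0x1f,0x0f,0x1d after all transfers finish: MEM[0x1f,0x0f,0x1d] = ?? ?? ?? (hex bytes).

D0: mem[0x19..0x20] <- [fc 40 13 17 2d 58 cc 50]
D1: mem[0x0d..0x11] <- [2e a7 fc 40 13]
D2: mem[0x1f..0x22] <- [59 26 fc 40]
query mem[0x1f]=0x59, mem[0x0f]=0xfc, mem[0x1d]=0x2d

MEM[0x1f,0x0f,0x1d] = 59 fc 2d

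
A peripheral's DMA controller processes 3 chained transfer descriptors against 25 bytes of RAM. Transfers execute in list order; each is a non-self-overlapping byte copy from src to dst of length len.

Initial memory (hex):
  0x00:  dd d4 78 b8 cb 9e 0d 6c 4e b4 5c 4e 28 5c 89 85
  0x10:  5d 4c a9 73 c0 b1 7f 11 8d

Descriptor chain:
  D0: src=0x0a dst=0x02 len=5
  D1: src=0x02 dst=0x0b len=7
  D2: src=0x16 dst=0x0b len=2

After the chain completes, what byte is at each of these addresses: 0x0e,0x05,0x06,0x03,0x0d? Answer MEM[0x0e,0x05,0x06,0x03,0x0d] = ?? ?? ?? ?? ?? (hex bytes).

MEM[0x0e,0x05,0x06,0x03,0x0d] = 5c 5c 89 4e 28

D0: mem[0x02..0x06] <- [5c 4e 28 5c 89]
D1: mem[0x0b..0x11] <- [5c 4e 28 5c 89 6c 4e]
D2: mem[0x0b..0x0c] <- [7f 11]
query mem[0x0e]=0x5c, mem[0x05]=0x5c, mem[0x06]=0x89, mem[0x03]=0x4e, mem[0x0d]=0x28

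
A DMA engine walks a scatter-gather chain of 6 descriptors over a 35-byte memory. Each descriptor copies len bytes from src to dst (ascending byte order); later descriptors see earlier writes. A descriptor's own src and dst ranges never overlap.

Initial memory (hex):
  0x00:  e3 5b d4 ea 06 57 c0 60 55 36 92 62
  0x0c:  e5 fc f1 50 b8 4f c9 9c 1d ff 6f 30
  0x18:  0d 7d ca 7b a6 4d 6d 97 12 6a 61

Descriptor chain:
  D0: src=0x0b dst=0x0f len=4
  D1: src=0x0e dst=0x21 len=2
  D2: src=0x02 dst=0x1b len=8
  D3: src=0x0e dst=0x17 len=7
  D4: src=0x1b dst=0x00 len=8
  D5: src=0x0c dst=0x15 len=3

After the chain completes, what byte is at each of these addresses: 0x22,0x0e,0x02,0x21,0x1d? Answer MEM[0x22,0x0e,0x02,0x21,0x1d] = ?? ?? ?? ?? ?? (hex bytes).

MEM[0x22,0x0e,0x02,0x21,0x1d] = 36 f1 1d 55 1d

  after D0: wrote 4B at 0x0f = 62e5fcf1
  after D1: wrote 2B at 0x21 = f162
  after D2: wrote 8B at 0x1b = d4ea0657c0605536
  after D3: wrote 7B at 0x17 = f162e5fcf19c1d
  after D4: wrote 8B at 0x00 = f19c1d57c0605536
  after D5: wrote 3B at 0x15 = e5fcf1
query mem[0x22]=0x36, mem[0x0e]=0xf1, mem[0x02]=0x1d, mem[0x21]=0x55, mem[0x1d]=0x1d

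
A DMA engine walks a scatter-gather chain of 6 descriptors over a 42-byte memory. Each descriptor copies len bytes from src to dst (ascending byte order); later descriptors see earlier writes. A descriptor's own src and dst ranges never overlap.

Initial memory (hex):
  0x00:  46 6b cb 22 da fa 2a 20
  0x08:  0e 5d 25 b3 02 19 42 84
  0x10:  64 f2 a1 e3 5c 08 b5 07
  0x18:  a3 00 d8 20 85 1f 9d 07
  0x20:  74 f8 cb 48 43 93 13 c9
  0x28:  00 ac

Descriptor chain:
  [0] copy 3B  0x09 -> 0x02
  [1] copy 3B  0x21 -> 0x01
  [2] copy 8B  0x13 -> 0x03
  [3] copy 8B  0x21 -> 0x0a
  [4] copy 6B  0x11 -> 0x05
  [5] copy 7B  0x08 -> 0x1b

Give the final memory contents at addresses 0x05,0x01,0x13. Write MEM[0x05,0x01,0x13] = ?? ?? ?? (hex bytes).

MEM[0x05,0x01,0x13] = 00 f8 e3

  after D0: wrote 3B at 0x02 = 5d25b3
  after D1: wrote 3B at 0x01 = f8cb48
  after D2: wrote 8B at 0x03 = e35c08b507a300d8
  after D3: wrote 8B at 0x0a = f8cb48439313c900
  after D4: wrote 6B at 0x05 = 00a1e35c08b5
  after D5: wrote 7B at 0x1b = 5c08b5cb484393
query mem[0x05]=0x00, mem[0x01]=0xf8, mem[0x13]=0xe3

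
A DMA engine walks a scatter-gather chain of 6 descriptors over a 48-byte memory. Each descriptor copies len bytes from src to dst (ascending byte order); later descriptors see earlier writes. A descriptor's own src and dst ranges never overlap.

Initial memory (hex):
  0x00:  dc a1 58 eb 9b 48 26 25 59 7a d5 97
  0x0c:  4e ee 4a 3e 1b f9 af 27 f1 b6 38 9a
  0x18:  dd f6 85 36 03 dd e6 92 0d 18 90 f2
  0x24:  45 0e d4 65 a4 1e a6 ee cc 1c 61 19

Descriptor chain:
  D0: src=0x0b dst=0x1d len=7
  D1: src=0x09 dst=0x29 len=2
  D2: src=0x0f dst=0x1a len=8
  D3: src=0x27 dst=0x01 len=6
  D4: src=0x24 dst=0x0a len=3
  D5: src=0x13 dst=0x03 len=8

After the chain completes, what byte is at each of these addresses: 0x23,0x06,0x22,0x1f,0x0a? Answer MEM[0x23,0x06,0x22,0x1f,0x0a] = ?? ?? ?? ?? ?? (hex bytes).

  after D0: wrote 7B at 0x1d = 974eee4a3e1bf9
  after D1: wrote 2B at 0x29 = 7ad5
  after D2: wrote 8B at 0x1a = 3e1bf9af27f1b638
  after D3: wrote 6B at 0x01 = 65a47ad5eecc
  after D4: wrote 3B at 0x0a = 450ed4
  after D5: wrote 8B at 0x03 = 27f1b6389addf63e
query mem[0x23]=0xf9, mem[0x06]=0x38, mem[0x22]=0x1b, mem[0x1f]=0xf1, mem[0x0a]=0x3e

MEM[0x23,0x06,0x22,0x1f,0x0a] = f9 38 1b f1 3e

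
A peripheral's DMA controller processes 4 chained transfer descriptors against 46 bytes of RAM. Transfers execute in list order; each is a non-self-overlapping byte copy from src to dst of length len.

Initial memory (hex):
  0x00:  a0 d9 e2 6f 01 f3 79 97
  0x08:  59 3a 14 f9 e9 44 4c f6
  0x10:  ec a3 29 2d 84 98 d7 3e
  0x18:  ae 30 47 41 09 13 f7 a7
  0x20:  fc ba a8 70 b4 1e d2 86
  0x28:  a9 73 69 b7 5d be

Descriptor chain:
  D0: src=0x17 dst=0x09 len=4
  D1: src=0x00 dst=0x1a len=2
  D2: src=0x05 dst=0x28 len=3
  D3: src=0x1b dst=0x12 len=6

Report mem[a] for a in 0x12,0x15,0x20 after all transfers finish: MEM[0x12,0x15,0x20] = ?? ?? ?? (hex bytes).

MEM[0x12,0x15,0x20] = d9 f7 fc

D0: mem[0x09..0x0c] <- [3e ae 30 47]
D1: mem[0x1a..0x1b] <- [a0 d9]
D2: mem[0x28..0x2a] <- [f3 79 97]
D3: mem[0x12..0x17] <- [d9 09 13 f7 a7 fc]
query mem[0x12]=0xd9, mem[0x15]=0xf7, mem[0x20]=0xfc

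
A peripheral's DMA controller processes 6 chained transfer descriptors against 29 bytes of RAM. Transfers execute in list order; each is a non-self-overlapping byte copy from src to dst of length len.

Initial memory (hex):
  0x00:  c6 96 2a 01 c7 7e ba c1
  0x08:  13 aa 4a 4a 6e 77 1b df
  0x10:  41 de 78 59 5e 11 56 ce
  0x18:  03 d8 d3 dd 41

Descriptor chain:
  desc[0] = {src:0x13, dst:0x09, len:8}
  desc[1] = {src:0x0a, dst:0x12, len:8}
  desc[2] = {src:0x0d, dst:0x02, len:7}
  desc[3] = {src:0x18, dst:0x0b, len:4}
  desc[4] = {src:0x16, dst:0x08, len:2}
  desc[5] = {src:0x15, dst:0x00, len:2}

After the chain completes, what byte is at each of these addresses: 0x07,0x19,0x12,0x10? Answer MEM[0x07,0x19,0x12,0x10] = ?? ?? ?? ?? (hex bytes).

MEM[0x07,0x19,0x12,0x10] = 5e de 5e d3

#0 dst[0x09+8] := {0x59,0x5e,0x11,0x56,0xce,0x03,0xd8,0xd3}
#1 dst[0x12+8] := {0x5e,0x11,0x56,0xce,0x03,0xd8,0xd3,0xde}
#2 dst[0x02+7] := {0xce,0x03,0xd8,0xd3,0xde,0x5e,0x11}
#3 dst[0x0b+4] := {0xd3,0xde,0xd3,0xdd}
#4 dst[0x08+2] := {0x03,0xd8}
#5 dst[0x00+2] := {0xce,0x03}
query mem[0x07]=0x5e, mem[0x19]=0xde, mem[0x12]=0x5e, mem[0x10]=0xd3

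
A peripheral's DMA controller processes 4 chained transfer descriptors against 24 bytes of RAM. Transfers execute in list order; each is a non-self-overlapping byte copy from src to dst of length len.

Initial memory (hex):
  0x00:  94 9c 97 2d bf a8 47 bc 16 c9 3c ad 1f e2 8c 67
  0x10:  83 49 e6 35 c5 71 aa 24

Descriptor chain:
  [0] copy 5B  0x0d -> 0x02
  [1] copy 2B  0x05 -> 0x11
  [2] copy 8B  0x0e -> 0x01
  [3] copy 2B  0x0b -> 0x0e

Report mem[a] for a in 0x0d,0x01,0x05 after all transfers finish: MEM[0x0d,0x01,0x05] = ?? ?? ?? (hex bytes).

D0: mem[0x02..0x06] <- [e2 8c 67 83 49]
D1: mem[0x11..0x12] <- [83 49]
D2: mem[0x01..0x08] <- [8c 67 83 83 49 35 c5 71]
D3: mem[0x0e..0x0f] <- [ad 1f]
query mem[0x0d]=0xe2, mem[0x01]=0x8c, mem[0x05]=0x49

MEM[0x0d,0x01,0x05] = e2 8c 49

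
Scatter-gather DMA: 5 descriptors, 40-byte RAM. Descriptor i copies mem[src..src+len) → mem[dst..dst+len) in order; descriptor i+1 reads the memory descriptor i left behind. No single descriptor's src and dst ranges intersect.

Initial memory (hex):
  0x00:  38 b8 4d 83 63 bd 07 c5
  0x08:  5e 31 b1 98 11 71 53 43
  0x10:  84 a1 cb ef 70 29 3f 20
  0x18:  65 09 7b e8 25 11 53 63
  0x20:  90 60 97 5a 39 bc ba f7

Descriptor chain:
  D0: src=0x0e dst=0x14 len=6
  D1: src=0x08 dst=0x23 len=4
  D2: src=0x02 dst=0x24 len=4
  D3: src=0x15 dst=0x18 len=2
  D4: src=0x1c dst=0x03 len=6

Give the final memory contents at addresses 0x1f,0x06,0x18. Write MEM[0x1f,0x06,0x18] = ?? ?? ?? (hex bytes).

#0 dst[0x14+6] := {0x53,0x43,0x84,0xa1,0xcb,0xef}
#1 dst[0x23+4] := {0x5e,0x31,0xb1,0x98}
#2 dst[0x24+4] := {0x4d,0x83,0x63,0xbd}
#3 dst[0x18+2] := {0x43,0x84}
#4 dst[0x03+6] := {0x25,0x11,0x53,0x63,0x90,0x60}
query mem[0x1f]=0x63, mem[0x06]=0x63, mem[0x18]=0x43

MEM[0x1f,0x06,0x18] = 63 63 43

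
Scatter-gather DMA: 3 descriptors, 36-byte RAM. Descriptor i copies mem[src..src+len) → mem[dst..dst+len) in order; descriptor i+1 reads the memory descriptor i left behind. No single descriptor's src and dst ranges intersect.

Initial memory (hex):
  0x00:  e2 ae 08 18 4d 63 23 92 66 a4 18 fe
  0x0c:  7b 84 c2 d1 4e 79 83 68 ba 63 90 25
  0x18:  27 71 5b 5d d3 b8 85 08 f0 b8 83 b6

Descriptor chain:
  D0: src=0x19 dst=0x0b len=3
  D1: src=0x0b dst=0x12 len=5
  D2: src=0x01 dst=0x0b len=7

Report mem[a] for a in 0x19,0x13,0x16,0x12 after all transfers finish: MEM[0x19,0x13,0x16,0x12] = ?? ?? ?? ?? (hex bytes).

#0 dst[0x0b+3] := {0x71,0x5b,0x5d}
#1 dst[0x12+5] := {0x71,0x5b,0x5d,0xc2,0xd1}
#2 dst[0x0b+7] := {0xae,0x08,0x18,0x4d,0x63,0x23,0x92}
query mem[0x19]=0x71, mem[0x13]=0x5b, mem[0x16]=0xd1, mem[0x12]=0x71

MEM[0x19,0x13,0x16,0x12] = 71 5b d1 71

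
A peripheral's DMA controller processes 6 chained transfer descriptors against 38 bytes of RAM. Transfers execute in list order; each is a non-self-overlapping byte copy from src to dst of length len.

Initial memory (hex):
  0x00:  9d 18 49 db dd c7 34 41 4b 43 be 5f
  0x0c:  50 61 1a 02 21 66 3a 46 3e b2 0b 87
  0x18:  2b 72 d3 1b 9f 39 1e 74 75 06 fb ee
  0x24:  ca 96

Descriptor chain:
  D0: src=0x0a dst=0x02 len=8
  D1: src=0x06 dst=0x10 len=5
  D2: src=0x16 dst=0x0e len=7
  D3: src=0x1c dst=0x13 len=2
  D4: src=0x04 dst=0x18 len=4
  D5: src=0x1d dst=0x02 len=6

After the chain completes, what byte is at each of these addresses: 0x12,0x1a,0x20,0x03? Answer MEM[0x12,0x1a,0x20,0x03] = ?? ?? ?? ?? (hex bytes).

[0] 0x0a->0x02 len=8 : be 5f 50 61 1a 02 21 66
[1] 0x06->0x10 len=5 : 1a 02 21 66 be
[2] 0x16->0x0e len=7 : 0b 87 2b 72 d3 1b 9f
[3] 0x1c->0x13 len=2 : 9f 39
[4] 0x04->0x18 len=4 : 50 61 1a 02
[5] 0x1d->0x02 len=6 : 39 1e 74 75 06 fb
query mem[0x12]=0xd3, mem[0x1a]=0x1a, mem[0x20]=0x75, mem[0x03]=0x1e

MEM[0x12,0x1a,0x20,0x03] = d3 1a 75 1e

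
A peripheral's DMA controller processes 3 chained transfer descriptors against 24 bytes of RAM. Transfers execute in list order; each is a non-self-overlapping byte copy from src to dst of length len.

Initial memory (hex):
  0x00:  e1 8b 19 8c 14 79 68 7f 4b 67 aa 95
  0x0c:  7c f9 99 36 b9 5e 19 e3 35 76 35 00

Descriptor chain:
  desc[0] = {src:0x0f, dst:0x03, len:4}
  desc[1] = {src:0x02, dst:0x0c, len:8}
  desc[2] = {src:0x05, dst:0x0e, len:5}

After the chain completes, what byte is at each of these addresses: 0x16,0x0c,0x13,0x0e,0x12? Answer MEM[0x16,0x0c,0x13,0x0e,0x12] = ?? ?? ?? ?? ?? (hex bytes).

#0 dst[0x03+4] := {0x36,0xb9,0x5e,0x19}
#1 dst[0x0c+8] := {0x19,0x36,0xb9,0x5e,0x19,0x7f,0x4b,0x67}
#2 dst[0x0e+5] := {0x5e,0x19,0x7f,0x4b,0x67}
query mem[0x16]=0x35, mem[0x0c]=0x19, mem[0x13]=0x67, mem[0x0e]=0x5e, mem[0x12]=0x67

MEM[0x16,0x0c,0x13,0x0e,0x12] = 35 19 67 5e 67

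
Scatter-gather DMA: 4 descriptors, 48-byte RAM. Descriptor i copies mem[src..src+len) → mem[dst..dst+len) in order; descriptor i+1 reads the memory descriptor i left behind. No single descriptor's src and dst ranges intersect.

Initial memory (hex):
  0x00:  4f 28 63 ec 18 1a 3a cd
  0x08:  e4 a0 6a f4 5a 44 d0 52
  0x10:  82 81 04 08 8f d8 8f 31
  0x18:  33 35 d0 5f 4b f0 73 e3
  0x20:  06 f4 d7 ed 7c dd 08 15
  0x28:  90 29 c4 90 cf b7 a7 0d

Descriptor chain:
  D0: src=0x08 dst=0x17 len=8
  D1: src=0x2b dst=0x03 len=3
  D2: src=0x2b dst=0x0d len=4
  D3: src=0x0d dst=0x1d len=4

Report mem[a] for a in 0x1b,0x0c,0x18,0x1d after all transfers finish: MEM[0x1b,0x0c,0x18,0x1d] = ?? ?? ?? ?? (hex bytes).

MEM[0x1b,0x0c,0x18,0x1d] = 5a 5a a0 90

#0 dst[0x17+8] := {0xe4,0xa0,0x6a,0xf4,0x5a,0x44,0xd0,0x52}
#1 dst[0x03+3] := {0x90,0xcf,0xb7}
#2 dst[0x0d+4] := {0x90,0xcf,0xb7,0xa7}
#3 dst[0x1d+4] := {0x90,0xcf,0xb7,0xa7}
query mem[0x1b]=0x5a, mem[0x0c]=0x5a, mem[0x18]=0xa0, mem[0x1d]=0x90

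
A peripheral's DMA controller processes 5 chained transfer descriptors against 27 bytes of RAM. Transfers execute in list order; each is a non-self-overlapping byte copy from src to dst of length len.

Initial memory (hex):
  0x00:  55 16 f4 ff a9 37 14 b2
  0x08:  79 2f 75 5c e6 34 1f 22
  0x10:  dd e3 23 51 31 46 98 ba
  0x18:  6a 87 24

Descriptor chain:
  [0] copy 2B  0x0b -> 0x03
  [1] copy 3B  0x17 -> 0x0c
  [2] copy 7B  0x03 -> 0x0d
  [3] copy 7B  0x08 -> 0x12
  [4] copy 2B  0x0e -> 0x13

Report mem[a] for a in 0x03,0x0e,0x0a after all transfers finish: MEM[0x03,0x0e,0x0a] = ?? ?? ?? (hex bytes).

#0 dst[0x03+2] := {0x5c,0xe6}
#1 dst[0x0c+3] := {0xba,0x6a,0x87}
#2 dst[0x0d+7] := {0x5c,0xe6,0x37,0x14,0xb2,0x79,0x2f}
#3 dst[0x12+7] := {0x79,0x2f,0x75,0x5c,0xba,0x5c,0xe6}
#4 dst[0x13+2] := {0xe6,0x37}
query mem[0x03]=0x5c, mem[0x0e]=0xe6, mem[0x0a]=0x75

MEM[0x03,0x0e,0x0a] = 5c e6 75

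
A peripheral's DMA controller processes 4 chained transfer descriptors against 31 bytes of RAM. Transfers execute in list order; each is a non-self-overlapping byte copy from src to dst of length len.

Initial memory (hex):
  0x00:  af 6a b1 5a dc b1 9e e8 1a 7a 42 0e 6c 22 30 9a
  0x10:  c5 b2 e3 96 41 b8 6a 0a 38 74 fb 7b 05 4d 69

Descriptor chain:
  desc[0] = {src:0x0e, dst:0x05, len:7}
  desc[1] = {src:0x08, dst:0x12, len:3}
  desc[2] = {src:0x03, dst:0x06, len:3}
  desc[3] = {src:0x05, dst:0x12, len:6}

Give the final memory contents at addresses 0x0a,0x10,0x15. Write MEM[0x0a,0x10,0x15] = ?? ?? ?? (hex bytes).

MEM[0x0a,0x10,0x15] = 96 c5 30

[0] 0x0e->0x05 len=7 : 30 9a c5 b2 e3 96 41
[1] 0x08->0x12 len=3 : b2 e3 96
[2] 0x03->0x06 len=3 : 5a dc 30
[3] 0x05->0x12 len=6 : 30 5a dc 30 e3 96
query mem[0x0a]=0x96, mem[0x10]=0xc5, mem[0x15]=0x30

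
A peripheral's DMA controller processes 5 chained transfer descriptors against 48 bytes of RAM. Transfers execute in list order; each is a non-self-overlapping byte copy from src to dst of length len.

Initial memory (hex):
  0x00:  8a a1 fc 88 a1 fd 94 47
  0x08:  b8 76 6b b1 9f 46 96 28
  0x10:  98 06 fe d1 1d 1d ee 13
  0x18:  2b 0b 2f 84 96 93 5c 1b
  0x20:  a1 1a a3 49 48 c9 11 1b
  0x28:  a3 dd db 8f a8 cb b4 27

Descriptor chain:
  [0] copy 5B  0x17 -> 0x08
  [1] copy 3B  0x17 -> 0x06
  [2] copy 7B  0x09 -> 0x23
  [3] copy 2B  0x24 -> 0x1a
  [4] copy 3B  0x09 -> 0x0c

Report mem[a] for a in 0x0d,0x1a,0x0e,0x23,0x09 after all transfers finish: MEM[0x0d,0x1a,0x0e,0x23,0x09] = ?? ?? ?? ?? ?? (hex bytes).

MEM[0x0d,0x1a,0x0e,0x23,0x09] = 0b 0b 2f 2b 2b

  after D0: wrote 5B at 0x08 = 132b0b2f84
  after D1: wrote 3B at 0x06 = 132b0b
  after D2: wrote 7B at 0x23 = 2b0b2f84469628
  after D3: wrote 2B at 0x1a = 0b2f
  after D4: wrote 3B at 0x0c = 2b0b2f
query mem[0x0d]=0x0b, mem[0x1a]=0x0b, mem[0x0e]=0x2f, mem[0x23]=0x2b, mem[0x09]=0x2b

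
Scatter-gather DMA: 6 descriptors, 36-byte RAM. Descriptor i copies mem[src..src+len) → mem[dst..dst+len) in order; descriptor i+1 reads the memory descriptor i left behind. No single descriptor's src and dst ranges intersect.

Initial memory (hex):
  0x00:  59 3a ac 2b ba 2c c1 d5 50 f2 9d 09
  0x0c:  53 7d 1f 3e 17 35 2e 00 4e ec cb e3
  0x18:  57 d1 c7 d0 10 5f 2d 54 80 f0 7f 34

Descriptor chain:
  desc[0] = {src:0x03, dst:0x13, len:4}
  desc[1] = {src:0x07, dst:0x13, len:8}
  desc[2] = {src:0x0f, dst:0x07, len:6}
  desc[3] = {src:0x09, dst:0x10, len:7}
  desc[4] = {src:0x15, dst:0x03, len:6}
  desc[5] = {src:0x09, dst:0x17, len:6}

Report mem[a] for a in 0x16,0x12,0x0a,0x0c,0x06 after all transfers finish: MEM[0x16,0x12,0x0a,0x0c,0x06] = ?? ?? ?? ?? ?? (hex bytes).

[0] 0x03->0x13 len=4 : 2b ba 2c c1
[1] 0x07->0x13 len=8 : d5 50 f2 9d 09 53 7d 1f
[2] 0x0f->0x07 len=6 : 3e 17 35 2e d5 50
[3] 0x09->0x10 len=7 : 35 2e d5 50 7d 1f 3e
[4] 0x15->0x03 len=6 : 1f 3e 09 53 7d 1f
[5] 0x09->0x17 len=6 : 35 2e d5 50 7d 1f
query mem[0x16]=0x3e, mem[0x12]=0xd5, mem[0x0a]=0x2e, mem[0x0c]=0x50, mem[0x06]=0x53

MEM[0x16,0x12,0x0a,0x0c,0x06] = 3e d5 2e 50 53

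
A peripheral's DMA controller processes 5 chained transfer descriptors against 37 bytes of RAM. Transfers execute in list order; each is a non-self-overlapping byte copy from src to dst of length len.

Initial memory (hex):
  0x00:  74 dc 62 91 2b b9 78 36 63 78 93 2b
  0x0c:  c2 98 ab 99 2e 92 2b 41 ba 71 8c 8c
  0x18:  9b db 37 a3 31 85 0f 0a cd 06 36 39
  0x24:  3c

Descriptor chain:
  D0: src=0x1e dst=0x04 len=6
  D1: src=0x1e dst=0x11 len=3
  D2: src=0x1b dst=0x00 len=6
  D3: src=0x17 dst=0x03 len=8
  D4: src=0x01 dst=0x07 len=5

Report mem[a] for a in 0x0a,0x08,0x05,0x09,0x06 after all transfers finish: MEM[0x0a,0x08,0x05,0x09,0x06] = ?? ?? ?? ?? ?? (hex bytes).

MEM[0x0a,0x08,0x05,0x09,0x06] = 9b 85 db 8c 37

[0] 0x1e->0x04 len=6 : 0f 0a cd 06 36 39
[1] 0x1e->0x11 len=3 : 0f 0a cd
[2] 0x1b->0x00 len=6 : a3 31 85 0f 0a cd
[3] 0x17->0x03 len=8 : 8c 9b db 37 a3 31 85 0f
[4] 0x01->0x07 len=5 : 31 85 8c 9b db
query mem[0x0a]=0x9b, mem[0x08]=0x85, mem[0x05]=0xdb, mem[0x09]=0x8c, mem[0x06]=0x37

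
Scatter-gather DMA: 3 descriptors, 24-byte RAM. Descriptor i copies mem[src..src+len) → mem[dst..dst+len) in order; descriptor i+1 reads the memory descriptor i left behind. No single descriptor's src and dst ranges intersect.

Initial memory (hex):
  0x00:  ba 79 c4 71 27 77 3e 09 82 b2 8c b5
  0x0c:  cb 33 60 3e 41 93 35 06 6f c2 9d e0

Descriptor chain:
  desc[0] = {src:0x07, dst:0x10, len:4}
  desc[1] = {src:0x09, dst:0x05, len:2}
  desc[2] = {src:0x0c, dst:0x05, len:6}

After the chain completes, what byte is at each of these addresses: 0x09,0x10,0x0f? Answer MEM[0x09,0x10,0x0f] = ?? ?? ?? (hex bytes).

#0 dst[0x10+4] := {0x09,0x82,0xb2,0x8c}
#1 dst[0x05+2] := {0xb2,0x8c}
#2 dst[0x05+6] := {0xcb,0x33,0x60,0x3e,0x09,0x82}
query mem[0x09]=0x09, mem[0x10]=0x09, mem[0x0f]=0x3e

MEM[0x09,0x10,0x0f] = 09 09 3e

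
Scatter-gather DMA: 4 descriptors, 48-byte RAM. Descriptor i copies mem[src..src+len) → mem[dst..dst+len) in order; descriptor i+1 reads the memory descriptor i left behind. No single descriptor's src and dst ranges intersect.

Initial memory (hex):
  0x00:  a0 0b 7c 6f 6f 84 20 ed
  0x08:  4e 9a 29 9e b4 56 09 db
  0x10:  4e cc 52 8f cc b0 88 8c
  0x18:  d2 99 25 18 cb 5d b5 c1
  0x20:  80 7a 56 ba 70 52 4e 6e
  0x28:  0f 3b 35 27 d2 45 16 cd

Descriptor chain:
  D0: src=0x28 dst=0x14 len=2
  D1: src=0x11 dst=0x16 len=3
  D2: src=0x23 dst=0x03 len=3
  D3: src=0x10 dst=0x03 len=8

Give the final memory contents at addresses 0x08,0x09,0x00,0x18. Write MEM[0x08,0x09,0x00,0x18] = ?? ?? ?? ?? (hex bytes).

MEM[0x08,0x09,0x00,0x18] = 3b cc a0 8f

D0: mem[0x14..0x15] <- [0f 3b]
D1: mem[0x16..0x18] <- [cc 52 8f]
D2: mem[0x03..0x05] <- [ba 70 52]
D3: mem[0x03..0x0a] <- [4e cc 52 8f 0f 3b cc 52]
query mem[0x08]=0x3b, mem[0x09]=0xcc, mem[0x00]=0xa0, mem[0x18]=0x8f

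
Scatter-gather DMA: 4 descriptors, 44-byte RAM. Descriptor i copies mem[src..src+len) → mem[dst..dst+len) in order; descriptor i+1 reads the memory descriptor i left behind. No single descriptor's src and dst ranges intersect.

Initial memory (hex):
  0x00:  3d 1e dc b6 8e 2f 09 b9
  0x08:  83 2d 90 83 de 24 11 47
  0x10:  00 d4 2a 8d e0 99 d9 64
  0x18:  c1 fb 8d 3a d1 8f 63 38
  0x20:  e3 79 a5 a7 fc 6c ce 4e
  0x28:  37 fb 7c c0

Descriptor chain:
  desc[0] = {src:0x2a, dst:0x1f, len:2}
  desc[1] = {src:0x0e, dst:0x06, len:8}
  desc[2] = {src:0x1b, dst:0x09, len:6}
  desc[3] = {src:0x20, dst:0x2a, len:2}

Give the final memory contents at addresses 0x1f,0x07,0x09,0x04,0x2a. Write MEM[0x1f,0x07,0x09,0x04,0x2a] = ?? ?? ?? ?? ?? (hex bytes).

#0 dst[0x1f+2] := {0x7c,0xc0}
#1 dst[0x06+8] := {0x11,0x47,0x00,0xd4,0x2a,0x8d,0xe0,0x99}
#2 dst[0x09+6] := {0x3a,0xd1,0x8f,0x63,0x7c,0xc0}
#3 dst[0x2a+2] := {0xc0,0x79}
query mem[0x1f]=0x7c, mem[0x07]=0x47, mem[0x09]=0x3a, mem[0x04]=0x8e, mem[0x2a]=0xc0

MEM[0x1f,0x07,0x09,0x04,0x2a] = 7c 47 3a 8e c0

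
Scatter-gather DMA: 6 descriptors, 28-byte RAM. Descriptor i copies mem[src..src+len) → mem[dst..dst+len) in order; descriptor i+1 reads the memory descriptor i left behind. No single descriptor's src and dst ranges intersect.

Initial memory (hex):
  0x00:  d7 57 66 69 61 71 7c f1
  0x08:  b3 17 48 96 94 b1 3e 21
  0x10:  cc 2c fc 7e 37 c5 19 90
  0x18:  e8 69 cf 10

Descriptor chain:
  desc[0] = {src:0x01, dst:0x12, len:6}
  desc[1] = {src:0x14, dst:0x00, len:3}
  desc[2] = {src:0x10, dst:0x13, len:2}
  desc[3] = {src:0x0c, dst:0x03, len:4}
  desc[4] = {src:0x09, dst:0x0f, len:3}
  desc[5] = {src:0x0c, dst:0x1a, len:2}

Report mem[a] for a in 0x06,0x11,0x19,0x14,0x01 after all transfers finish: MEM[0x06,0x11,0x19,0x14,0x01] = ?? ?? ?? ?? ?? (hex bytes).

MEM[0x06,0x11,0x19,0x14,0x01] = 21 96 69 2c 61

[0] 0x01->0x12 len=6 : 57 66 69 61 71 7c
[1] 0x14->0x00 len=3 : 69 61 71
[2] 0x10->0x13 len=2 : cc 2c
[3] 0x0c->0x03 len=4 : 94 b1 3e 21
[4] 0x09->0x0f len=3 : 17 48 96
[5] 0x0c->0x1a len=2 : 94 b1
query mem[0x06]=0x21, mem[0x11]=0x96, mem[0x19]=0x69, mem[0x14]=0x2c, mem[0x01]=0x61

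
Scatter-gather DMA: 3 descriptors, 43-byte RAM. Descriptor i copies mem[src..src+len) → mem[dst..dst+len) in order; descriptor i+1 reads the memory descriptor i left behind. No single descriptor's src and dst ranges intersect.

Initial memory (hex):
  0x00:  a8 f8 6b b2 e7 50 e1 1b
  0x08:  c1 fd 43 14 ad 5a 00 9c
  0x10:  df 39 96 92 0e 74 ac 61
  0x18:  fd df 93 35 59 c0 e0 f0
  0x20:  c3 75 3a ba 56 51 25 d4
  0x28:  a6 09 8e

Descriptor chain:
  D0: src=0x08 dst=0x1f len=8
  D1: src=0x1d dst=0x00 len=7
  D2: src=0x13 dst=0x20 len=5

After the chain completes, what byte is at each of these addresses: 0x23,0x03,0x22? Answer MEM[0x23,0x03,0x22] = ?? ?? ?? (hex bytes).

[0] 0x08->0x1f len=8 : c1 fd 43 14 ad 5a 00 9c
[1] 0x1d->0x00 len=7 : c0 e0 c1 fd 43 14 ad
[2] 0x13->0x20 len=5 : 92 0e 74 ac 61
query mem[0x23]=0xac, mem[0x03]=0xfd, mem[0x22]=0x74

MEM[0x23,0x03,0x22] = ac fd 74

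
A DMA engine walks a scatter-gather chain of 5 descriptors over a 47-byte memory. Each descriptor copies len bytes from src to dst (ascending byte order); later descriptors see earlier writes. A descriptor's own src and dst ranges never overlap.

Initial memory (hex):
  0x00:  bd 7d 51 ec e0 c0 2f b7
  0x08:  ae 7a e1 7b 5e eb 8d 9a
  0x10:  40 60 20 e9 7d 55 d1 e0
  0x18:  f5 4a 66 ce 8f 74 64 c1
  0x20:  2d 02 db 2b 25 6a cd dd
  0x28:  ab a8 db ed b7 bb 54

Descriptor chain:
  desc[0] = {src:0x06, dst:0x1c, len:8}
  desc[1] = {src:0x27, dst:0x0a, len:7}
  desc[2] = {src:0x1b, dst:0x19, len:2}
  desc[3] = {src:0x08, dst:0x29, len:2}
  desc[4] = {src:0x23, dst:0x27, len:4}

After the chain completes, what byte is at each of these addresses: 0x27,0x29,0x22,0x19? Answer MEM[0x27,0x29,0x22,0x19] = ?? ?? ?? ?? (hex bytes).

MEM[0x27,0x29,0x22,0x19] = eb 6a 5e ce

#0 dst[0x1c+8] := {0x2f,0xb7,0xae,0x7a,0xe1,0x7b,0x5e,0xeb}
#1 dst[0x0a+7] := {0xdd,0xab,0xa8,0xdb,0xed,0xb7,0xbb}
#2 dst[0x19+2] := {0xce,0x2f}
#3 dst[0x29+2] := {0xae,0x7a}
#4 dst[0x27+4] := {0xeb,0x25,0x6a,0xcd}
query mem[0x27]=0xeb, mem[0x29]=0x6a, mem[0x22]=0x5e, mem[0x19]=0xce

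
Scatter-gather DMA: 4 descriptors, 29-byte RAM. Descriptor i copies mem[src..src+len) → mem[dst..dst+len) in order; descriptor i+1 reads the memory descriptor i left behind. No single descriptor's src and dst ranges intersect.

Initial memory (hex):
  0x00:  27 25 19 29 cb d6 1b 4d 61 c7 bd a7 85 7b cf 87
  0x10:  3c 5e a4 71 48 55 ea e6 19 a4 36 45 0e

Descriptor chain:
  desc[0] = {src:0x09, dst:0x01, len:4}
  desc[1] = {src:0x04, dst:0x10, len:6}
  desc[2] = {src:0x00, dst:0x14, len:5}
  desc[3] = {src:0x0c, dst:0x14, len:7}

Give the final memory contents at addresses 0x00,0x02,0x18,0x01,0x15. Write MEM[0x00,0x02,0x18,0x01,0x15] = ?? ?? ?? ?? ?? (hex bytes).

MEM[0x00,0x02,0x18,0x01,0x15] = 27 bd 85 c7 7b

D0: mem[0x01..0x04] <- [c7 bd a7 85]
D1: mem[0x10..0x15] <- [85 d6 1b 4d 61 c7]
D2: mem[0x14..0x18] <- [27 c7 bd a7 85]
D3: mem[0x14..0x1a] <- [85 7b cf 87 85 d6 1b]
query mem[0x00]=0x27, mem[0x02]=0xbd, mem[0x18]=0x85, mem[0x01]=0xc7, mem[0x15]=0x7b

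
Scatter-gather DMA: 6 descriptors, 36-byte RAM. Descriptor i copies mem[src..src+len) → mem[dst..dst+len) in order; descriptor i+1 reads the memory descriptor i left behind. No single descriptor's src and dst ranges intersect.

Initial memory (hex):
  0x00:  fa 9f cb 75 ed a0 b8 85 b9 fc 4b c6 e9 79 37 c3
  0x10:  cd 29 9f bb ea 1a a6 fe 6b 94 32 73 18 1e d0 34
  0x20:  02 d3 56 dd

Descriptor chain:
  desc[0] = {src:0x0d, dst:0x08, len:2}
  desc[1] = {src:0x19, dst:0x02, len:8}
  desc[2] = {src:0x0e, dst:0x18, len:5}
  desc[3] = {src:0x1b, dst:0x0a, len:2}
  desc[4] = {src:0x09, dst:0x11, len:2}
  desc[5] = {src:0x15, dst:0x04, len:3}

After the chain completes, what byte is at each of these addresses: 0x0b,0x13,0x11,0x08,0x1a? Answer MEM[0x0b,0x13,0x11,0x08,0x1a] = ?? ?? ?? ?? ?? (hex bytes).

[0] 0x0d->0x08 len=2 : 79 37
[1] 0x19->0x02 len=8 : 94 32 73 18 1e d0 34 02
[2] 0x0e->0x18 len=5 : 37 c3 cd 29 9f
[3] 0x1b->0x0a len=2 : 29 9f
[4] 0x09->0x11 len=2 : 02 29
[5] 0x15->0x04 len=3 : 1a a6 fe
query mem[0x0b]=0x9f, mem[0x13]=0xbb, mem[0x11]=0x02, mem[0x08]=0x34, mem[0x1a]=0xcd

MEM[0x0b,0x13,0x11,0x08,0x1a] = 9f bb 02 34 cd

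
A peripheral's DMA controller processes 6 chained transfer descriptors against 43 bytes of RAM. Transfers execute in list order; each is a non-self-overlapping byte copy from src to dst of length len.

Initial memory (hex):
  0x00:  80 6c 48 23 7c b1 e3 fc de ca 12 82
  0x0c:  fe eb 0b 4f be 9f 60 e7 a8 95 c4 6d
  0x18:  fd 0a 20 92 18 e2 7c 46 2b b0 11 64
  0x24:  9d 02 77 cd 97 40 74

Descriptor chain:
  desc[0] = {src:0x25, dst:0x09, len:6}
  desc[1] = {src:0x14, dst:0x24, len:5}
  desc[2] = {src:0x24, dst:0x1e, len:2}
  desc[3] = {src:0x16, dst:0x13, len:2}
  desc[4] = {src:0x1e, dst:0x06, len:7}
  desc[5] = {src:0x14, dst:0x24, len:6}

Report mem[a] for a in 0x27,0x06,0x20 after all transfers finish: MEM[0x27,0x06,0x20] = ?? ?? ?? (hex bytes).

MEM[0x27,0x06,0x20] = 6d a8 2b

  after D0: wrote 6B at 0x09 = 0277cd974074
  after D1: wrote 5B at 0x24 = a895c46dfd
  after D2: wrote 2B at 0x1e = a895
  after D3: wrote 2B at 0x13 = c46d
  after D4: wrote 7B at 0x06 = a8952bb01164a8
  after D5: wrote 6B at 0x24 = 6d95c46dfd0a
query mem[0x27]=0x6d, mem[0x06]=0xa8, mem[0x20]=0x2b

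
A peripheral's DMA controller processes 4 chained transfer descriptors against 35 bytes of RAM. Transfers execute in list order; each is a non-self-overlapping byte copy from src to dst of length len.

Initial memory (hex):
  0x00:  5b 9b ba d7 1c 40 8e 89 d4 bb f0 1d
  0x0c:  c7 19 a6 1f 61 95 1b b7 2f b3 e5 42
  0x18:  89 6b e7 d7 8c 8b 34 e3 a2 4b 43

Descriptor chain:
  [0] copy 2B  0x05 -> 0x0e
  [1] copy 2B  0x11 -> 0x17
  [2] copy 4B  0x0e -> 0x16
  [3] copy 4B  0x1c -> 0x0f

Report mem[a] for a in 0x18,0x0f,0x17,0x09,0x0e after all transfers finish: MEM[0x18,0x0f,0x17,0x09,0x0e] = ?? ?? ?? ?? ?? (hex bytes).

  after D0: wrote 2B at 0x0e = 408e
  after D1: wrote 2B at 0x17 = 951b
  after D2: wrote 4B at 0x16 = 408e6195
  after D3: wrote 4B at 0x0f = 8c8b34e3
query mem[0x18]=0x61, mem[0x0f]=0x8c, mem[0x17]=0x8e, mem[0x09]=0xbb, mem[0x0e]=0x40

MEM[0x18,0x0f,0x17,0x09,0x0e] = 61 8c 8e bb 40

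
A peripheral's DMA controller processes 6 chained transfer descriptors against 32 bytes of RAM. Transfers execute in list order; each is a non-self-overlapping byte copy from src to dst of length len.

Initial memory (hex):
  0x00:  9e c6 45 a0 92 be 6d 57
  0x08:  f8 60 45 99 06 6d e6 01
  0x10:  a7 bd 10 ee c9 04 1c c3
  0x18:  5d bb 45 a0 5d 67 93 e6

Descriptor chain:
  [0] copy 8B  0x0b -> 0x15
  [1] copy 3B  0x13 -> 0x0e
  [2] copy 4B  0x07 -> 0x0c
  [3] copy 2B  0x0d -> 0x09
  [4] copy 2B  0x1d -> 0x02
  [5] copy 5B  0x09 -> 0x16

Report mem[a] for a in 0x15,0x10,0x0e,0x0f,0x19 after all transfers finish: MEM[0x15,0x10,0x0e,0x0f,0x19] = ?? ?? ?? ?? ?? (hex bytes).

D0: mem[0x15..0x1c] <- [99 06 6d e6 01 a7 bd 10]
D1: mem[0x0e..0x10] <- [ee c9 99]
D2: mem[0x0c..0x0f] <- [57 f8 60 45]
D3: mem[0x09..0x0a] <- [f8 60]
D4: mem[0x02..0x03] <- [67 93]
D5: mem[0x16..0x1a] <- [f8 60 99 57 f8]
query mem[0x15]=0x99, mem[0x10]=0x99, mem[0x0e]=0x60, mem[0x0f]=0x45, mem[0x19]=0x57

MEM[0x15,0x10,0x0e,0x0f,0x19] = 99 99 60 45 57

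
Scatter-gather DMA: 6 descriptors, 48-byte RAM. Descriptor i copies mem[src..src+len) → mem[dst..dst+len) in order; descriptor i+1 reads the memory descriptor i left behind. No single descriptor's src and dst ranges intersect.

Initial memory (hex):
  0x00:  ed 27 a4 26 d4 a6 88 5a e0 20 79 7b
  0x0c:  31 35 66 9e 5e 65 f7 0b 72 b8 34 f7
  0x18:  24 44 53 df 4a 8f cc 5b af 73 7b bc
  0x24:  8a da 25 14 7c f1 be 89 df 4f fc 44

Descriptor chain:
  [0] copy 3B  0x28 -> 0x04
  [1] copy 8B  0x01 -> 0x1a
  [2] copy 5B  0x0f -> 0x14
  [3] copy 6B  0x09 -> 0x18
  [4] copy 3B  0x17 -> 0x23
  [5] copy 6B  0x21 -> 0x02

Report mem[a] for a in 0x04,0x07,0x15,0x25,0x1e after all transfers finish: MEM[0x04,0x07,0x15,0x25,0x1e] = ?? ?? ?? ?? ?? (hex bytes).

  after D0: wrote 3B at 0x04 = 7cf1be
  after D1: wrote 8B at 0x1a = 27a4267cf1be5ae0
  after D2: wrote 5B at 0x14 = 9e5e65f70b
  after D3: wrote 6B at 0x18 = 20797b313566
  after D4: wrote 3B at 0x23 = f72079
  after D5: wrote 6B at 0x02 = e07bf7207925
query mem[0x04]=0xf7, mem[0x07]=0x25, mem[0x15]=0x5e, mem[0x25]=0x79, mem[0x1e]=0xf1

MEM[0x04,0x07,0x15,0x25,0x1e] = f7 25 5e 79 f1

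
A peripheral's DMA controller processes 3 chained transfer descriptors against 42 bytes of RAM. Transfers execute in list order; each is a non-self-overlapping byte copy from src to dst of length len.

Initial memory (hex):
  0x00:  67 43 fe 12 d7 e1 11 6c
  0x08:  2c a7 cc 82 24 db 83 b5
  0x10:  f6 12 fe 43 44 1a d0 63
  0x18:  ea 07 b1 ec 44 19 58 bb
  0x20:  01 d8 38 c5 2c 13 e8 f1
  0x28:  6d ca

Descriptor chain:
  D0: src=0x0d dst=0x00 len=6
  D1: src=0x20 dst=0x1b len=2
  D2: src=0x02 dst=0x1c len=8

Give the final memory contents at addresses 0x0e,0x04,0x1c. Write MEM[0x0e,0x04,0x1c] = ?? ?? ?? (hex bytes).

MEM[0x0e,0x04,0x1c] = 83 12 b5

#0 dst[0x00+6] := {0xdb,0x83,0xb5,0xf6,0x12,0xfe}
#1 dst[0x1b+2] := {0x01,0xd8}
#2 dst[0x1c+8] := {0xb5,0xf6,0x12,0xfe,0x11,0x6c,0x2c,0xa7}
query mem[0x0e]=0x83, mem[0x04]=0x12, mem[0x1c]=0xb5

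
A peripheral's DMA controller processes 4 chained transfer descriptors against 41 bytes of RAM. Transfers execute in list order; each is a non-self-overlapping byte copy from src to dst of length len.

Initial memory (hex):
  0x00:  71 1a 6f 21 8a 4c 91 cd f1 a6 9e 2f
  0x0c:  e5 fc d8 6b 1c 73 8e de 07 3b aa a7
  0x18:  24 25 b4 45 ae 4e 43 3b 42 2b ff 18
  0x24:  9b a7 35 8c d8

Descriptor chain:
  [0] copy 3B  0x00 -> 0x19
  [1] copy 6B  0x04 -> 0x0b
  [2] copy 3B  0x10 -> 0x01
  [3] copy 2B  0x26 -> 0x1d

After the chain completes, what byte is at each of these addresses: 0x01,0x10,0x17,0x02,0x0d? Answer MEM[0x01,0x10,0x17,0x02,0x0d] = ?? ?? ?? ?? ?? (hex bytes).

MEM[0x01,0x10,0x17,0x02,0x0d] = a6 a6 a7 73 91

#0 dst[0x19+3] := {0x71,0x1a,0x6f}
#1 dst[0x0b+6] := {0x8a,0x4c,0x91,0xcd,0xf1,0xa6}
#2 dst[0x01+3] := {0xa6,0x73,0x8e}
#3 dst[0x1d+2] := {0x35,0x8c}
query mem[0x01]=0xa6, mem[0x10]=0xa6, mem[0x17]=0xa7, mem[0x02]=0x73, mem[0x0d]=0x91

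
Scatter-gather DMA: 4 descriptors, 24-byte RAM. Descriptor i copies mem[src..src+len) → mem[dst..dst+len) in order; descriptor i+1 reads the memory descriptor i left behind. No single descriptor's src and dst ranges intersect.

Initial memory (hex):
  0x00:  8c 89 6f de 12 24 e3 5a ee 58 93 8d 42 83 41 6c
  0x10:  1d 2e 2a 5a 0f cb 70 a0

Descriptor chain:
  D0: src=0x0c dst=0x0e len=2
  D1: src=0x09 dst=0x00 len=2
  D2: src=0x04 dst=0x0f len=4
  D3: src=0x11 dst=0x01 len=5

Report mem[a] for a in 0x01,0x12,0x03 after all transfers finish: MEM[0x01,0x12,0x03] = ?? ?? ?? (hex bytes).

#0 dst[0x0e+2] := {0x42,0x83}
#1 dst[0x00+2] := {0x58,0x93}
#2 dst[0x0f+4] := {0x12,0x24,0xe3,0x5a}
#3 dst[0x01+5] := {0xe3,0x5a,0x5a,0x0f,0xcb}
query mem[0x01]=0xe3, mem[0x12]=0x5a, mem[0x03]=0x5a

MEM[0x01,0x12,0x03] = e3 5a 5a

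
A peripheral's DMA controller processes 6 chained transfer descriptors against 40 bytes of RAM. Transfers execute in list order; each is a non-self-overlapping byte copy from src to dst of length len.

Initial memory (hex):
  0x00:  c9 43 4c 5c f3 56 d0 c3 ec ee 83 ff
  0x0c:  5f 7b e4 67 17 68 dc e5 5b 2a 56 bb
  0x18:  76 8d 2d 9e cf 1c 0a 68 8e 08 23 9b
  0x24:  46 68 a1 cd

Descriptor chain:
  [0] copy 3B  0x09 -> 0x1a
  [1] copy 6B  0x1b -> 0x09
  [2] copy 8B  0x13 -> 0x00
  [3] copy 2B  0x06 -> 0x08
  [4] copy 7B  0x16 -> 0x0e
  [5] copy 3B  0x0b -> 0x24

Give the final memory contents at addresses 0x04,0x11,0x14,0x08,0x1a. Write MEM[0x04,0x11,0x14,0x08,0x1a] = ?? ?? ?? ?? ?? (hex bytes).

MEM[0x04,0x11,0x14,0x08,0x1a] = bb 8d ff 8d ee

[0] 0x09->0x1a len=3 : ee 83 ff
[1] 0x1b->0x09 len=6 : 83 ff 1c 0a 68 8e
[2] 0x13->0x00 len=8 : e5 5b 2a 56 bb 76 8d ee
[3] 0x06->0x08 len=2 : 8d ee
[4] 0x16->0x0e len=7 : 56 bb 76 8d ee 83 ff
[5] 0x0b->0x24 len=3 : 1c 0a 68
query mem[0x04]=0xbb, mem[0x11]=0x8d, mem[0x14]=0xff, mem[0x08]=0x8d, mem[0x1a]=0xee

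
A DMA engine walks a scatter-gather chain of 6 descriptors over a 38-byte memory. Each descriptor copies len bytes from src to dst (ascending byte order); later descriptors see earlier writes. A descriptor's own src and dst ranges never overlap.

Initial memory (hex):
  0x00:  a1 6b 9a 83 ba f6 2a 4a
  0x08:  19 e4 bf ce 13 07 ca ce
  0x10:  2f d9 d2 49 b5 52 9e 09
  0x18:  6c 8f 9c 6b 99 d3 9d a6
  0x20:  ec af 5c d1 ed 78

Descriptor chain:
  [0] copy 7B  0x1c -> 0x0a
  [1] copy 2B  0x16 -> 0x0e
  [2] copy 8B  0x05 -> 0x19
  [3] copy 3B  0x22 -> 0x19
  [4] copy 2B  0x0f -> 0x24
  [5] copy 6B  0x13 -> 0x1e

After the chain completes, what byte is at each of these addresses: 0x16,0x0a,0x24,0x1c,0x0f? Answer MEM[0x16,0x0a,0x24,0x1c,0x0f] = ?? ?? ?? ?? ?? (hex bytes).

#0 dst[0x0a+7] := {0x99,0xd3,0x9d,0xa6,0xec,0xaf,0x5c}
#1 dst[0x0e+2] := {0x9e,0x09}
#2 dst[0x19+8] := {0xf6,0x2a,0x4a,0x19,0xe4,0x99,0xd3,0x9d}
#3 dst[0x19+3] := {0x5c,0xd1,0xed}
#4 dst[0x24+2] := {0x09,0x5c}
#5 dst[0x1e+6] := {0x49,0xb5,0x52,0x9e,0x09,0x6c}
query mem[0x16]=0x9e, mem[0x0a]=0x99, mem[0x24]=0x09, mem[0x1c]=0x19, mem[0x0f]=0x09

MEM[0x16,0x0a,0x24,0x1c,0x0f] = 9e 99 09 19 09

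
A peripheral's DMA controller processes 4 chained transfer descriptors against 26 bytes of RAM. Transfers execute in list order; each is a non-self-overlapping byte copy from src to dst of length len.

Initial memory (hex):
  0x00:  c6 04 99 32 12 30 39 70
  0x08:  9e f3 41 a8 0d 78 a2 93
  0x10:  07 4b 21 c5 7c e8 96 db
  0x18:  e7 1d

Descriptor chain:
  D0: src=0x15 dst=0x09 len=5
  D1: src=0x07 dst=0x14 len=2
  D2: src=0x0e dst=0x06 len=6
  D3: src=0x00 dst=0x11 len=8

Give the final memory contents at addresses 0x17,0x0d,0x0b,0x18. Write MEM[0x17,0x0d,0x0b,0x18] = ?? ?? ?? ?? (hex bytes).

MEM[0x17,0x0d,0x0b,0x18] = a2 1d c5 93

D0: mem[0x09..0x0d] <- [e8 96 db e7 1d]
D1: mem[0x14..0x15] <- [70 9e]
D2: mem[0x06..0x0b] <- [a2 93 07 4b 21 c5]
D3: mem[0x11..0x18] <- [c6 04 99 32 12 30 a2 93]
query mem[0x17]=0xa2, mem[0x0d]=0x1d, mem[0x0b]=0xc5, mem[0x18]=0x93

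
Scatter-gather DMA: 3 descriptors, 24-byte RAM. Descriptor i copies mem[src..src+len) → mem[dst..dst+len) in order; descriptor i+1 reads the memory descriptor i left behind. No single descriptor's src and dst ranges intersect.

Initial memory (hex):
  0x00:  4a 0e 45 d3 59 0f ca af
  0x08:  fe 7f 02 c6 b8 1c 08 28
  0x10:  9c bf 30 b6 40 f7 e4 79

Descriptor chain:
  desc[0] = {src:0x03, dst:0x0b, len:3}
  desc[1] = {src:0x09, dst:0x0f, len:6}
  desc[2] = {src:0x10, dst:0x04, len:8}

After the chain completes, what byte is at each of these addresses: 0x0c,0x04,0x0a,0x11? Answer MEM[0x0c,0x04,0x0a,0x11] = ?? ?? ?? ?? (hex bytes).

[0] 0x03->0x0b len=3 : d3 59 0f
[1] 0x09->0x0f len=6 : 7f 02 d3 59 0f 08
[2] 0x10->0x04 len=8 : 02 d3 59 0f 08 f7 e4 79
query mem[0x0c]=0x59, mem[0x04]=0x02, mem[0x0a]=0xe4, mem[0x11]=0xd3

MEM[0x0c,0x04,0x0a,0x11] = 59 02 e4 d3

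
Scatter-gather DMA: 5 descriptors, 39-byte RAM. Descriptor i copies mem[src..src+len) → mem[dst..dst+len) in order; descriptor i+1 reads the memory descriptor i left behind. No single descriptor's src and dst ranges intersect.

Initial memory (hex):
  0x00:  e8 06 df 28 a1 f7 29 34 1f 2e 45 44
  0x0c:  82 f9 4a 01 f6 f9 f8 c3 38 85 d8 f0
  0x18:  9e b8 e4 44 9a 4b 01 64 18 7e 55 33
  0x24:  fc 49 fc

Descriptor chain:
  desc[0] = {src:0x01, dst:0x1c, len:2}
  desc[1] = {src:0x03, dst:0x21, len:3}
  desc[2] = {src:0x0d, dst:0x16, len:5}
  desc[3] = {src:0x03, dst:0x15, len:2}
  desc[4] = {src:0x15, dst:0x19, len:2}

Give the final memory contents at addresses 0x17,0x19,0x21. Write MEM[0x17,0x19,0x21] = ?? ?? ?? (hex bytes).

#0 dst[0x1c+2] := {0x06,0xdf}
#1 dst[0x21+3] := {0x28,0xa1,0xf7}
#2 dst[0x16+5] := {0xf9,0x4a,0x01,0xf6,0xf9}
#3 dst[0x15+2] := {0x28,0xa1}
#4 dst[0x19+2] := {0x28,0xa1}
query mem[0x17]=0x4a, mem[0x19]=0x28, mem[0x21]=0x28

MEM[0x17,0x19,0x21] = 4a 28 28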